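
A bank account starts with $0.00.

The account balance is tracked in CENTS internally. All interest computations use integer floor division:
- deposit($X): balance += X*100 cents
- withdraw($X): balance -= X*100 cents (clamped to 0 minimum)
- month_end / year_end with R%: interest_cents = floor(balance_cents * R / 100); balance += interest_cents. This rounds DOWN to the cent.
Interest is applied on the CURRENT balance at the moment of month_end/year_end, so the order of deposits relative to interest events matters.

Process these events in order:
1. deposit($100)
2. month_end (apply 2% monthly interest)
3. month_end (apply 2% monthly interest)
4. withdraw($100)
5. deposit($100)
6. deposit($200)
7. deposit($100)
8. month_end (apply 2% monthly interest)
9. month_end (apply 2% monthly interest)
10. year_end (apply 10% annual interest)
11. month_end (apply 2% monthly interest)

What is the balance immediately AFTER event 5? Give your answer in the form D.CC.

After 1 (deposit($100)): balance=$100.00 total_interest=$0.00
After 2 (month_end (apply 2% monthly interest)): balance=$102.00 total_interest=$2.00
After 3 (month_end (apply 2% monthly interest)): balance=$104.04 total_interest=$4.04
After 4 (withdraw($100)): balance=$4.04 total_interest=$4.04
After 5 (deposit($100)): balance=$104.04 total_interest=$4.04

Answer: 104.04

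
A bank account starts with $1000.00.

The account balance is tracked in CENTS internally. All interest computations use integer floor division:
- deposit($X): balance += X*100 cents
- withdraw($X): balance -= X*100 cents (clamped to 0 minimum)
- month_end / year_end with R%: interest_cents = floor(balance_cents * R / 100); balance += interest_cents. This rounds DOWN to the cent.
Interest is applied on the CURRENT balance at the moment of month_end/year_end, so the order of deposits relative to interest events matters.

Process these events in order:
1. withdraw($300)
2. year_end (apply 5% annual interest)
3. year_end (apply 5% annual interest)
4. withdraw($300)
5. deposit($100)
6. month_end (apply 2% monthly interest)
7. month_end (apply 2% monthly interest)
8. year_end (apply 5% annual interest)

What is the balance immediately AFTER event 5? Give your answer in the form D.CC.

Answer: 571.75

Derivation:
After 1 (withdraw($300)): balance=$700.00 total_interest=$0.00
After 2 (year_end (apply 5% annual interest)): balance=$735.00 total_interest=$35.00
After 3 (year_end (apply 5% annual interest)): balance=$771.75 total_interest=$71.75
After 4 (withdraw($300)): balance=$471.75 total_interest=$71.75
After 5 (deposit($100)): balance=$571.75 total_interest=$71.75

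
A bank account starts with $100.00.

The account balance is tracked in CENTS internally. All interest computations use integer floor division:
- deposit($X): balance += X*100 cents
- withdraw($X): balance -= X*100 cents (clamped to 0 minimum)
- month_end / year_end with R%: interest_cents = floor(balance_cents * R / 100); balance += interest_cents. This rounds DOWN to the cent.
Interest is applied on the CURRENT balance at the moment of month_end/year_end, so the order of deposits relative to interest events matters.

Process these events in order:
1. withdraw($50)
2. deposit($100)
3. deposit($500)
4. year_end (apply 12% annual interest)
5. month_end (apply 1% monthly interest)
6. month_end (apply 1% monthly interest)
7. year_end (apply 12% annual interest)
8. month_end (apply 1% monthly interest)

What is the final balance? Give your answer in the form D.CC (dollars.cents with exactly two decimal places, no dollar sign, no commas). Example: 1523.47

Answer: 840.05

Derivation:
After 1 (withdraw($50)): balance=$50.00 total_interest=$0.00
After 2 (deposit($100)): balance=$150.00 total_interest=$0.00
After 3 (deposit($500)): balance=$650.00 total_interest=$0.00
After 4 (year_end (apply 12% annual interest)): balance=$728.00 total_interest=$78.00
After 5 (month_end (apply 1% monthly interest)): balance=$735.28 total_interest=$85.28
After 6 (month_end (apply 1% monthly interest)): balance=$742.63 total_interest=$92.63
After 7 (year_end (apply 12% annual interest)): balance=$831.74 total_interest=$181.74
After 8 (month_end (apply 1% monthly interest)): balance=$840.05 total_interest=$190.05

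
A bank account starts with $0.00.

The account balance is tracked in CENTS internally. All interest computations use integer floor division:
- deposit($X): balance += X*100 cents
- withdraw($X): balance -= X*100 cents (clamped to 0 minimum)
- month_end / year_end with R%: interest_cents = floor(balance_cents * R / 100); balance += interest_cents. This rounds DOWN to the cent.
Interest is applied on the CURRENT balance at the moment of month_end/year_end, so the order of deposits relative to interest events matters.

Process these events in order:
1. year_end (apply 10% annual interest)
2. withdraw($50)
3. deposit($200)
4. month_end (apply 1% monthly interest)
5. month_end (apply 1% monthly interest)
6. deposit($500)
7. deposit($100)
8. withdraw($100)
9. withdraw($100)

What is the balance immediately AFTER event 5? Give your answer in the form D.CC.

After 1 (year_end (apply 10% annual interest)): balance=$0.00 total_interest=$0.00
After 2 (withdraw($50)): balance=$0.00 total_interest=$0.00
After 3 (deposit($200)): balance=$200.00 total_interest=$0.00
After 4 (month_end (apply 1% monthly interest)): balance=$202.00 total_interest=$2.00
After 5 (month_end (apply 1% monthly interest)): balance=$204.02 total_interest=$4.02

Answer: 204.02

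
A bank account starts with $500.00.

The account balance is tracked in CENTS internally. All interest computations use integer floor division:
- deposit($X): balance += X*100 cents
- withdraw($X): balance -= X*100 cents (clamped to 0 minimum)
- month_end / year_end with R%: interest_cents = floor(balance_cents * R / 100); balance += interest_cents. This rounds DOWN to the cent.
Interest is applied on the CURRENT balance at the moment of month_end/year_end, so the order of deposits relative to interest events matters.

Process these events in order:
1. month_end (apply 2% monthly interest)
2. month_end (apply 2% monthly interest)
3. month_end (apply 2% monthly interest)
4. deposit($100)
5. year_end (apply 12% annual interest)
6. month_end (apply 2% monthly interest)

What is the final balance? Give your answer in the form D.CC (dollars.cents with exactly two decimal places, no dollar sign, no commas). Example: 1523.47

After 1 (month_end (apply 2% monthly interest)): balance=$510.00 total_interest=$10.00
After 2 (month_end (apply 2% monthly interest)): balance=$520.20 total_interest=$20.20
After 3 (month_end (apply 2% monthly interest)): balance=$530.60 total_interest=$30.60
After 4 (deposit($100)): balance=$630.60 total_interest=$30.60
After 5 (year_end (apply 12% annual interest)): balance=$706.27 total_interest=$106.27
After 6 (month_end (apply 2% monthly interest)): balance=$720.39 total_interest=$120.39

Answer: 720.39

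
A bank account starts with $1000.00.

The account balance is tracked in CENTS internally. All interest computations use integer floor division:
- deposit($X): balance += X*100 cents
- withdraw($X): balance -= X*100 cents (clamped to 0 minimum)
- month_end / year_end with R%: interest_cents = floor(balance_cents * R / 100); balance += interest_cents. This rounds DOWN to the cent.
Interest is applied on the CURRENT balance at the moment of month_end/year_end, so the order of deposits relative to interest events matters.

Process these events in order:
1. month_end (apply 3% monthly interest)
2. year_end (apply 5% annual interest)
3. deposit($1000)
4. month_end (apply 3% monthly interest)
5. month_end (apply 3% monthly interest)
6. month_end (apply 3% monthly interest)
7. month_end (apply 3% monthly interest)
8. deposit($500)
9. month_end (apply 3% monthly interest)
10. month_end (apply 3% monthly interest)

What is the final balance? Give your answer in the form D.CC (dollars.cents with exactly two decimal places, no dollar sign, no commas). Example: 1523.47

After 1 (month_end (apply 3% monthly interest)): balance=$1030.00 total_interest=$30.00
After 2 (year_end (apply 5% annual interest)): balance=$1081.50 total_interest=$81.50
After 3 (deposit($1000)): balance=$2081.50 total_interest=$81.50
After 4 (month_end (apply 3% monthly interest)): balance=$2143.94 total_interest=$143.94
After 5 (month_end (apply 3% monthly interest)): balance=$2208.25 total_interest=$208.25
After 6 (month_end (apply 3% monthly interest)): balance=$2274.49 total_interest=$274.49
After 7 (month_end (apply 3% monthly interest)): balance=$2342.72 total_interest=$342.72
After 8 (deposit($500)): balance=$2842.72 total_interest=$342.72
After 9 (month_end (apply 3% monthly interest)): balance=$2928.00 total_interest=$428.00
After 10 (month_end (apply 3% monthly interest)): balance=$3015.84 total_interest=$515.84

Answer: 3015.84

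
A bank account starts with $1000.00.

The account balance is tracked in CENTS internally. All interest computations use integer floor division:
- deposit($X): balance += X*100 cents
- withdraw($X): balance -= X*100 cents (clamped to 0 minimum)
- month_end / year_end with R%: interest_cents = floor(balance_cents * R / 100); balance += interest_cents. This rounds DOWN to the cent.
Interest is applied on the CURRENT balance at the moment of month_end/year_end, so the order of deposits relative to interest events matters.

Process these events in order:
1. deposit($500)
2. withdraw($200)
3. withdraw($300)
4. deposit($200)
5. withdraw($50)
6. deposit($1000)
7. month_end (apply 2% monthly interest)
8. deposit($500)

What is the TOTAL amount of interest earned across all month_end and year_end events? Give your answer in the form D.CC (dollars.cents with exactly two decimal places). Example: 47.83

After 1 (deposit($500)): balance=$1500.00 total_interest=$0.00
After 2 (withdraw($200)): balance=$1300.00 total_interest=$0.00
After 3 (withdraw($300)): balance=$1000.00 total_interest=$0.00
After 4 (deposit($200)): balance=$1200.00 total_interest=$0.00
After 5 (withdraw($50)): balance=$1150.00 total_interest=$0.00
After 6 (deposit($1000)): balance=$2150.00 total_interest=$0.00
After 7 (month_end (apply 2% monthly interest)): balance=$2193.00 total_interest=$43.00
After 8 (deposit($500)): balance=$2693.00 total_interest=$43.00

Answer: 43.00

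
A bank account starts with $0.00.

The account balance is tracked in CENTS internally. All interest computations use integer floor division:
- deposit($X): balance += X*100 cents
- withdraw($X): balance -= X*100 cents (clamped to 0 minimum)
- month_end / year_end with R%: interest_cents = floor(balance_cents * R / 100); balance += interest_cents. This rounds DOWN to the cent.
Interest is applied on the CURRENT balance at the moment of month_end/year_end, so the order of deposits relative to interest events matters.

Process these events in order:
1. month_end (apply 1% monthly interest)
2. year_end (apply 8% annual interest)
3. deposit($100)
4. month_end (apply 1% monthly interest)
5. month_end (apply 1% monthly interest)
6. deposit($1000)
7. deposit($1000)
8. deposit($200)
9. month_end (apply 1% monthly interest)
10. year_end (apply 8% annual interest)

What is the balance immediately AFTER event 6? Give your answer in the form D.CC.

Answer: 1102.01

Derivation:
After 1 (month_end (apply 1% monthly interest)): balance=$0.00 total_interest=$0.00
After 2 (year_end (apply 8% annual interest)): balance=$0.00 total_interest=$0.00
After 3 (deposit($100)): balance=$100.00 total_interest=$0.00
After 4 (month_end (apply 1% monthly interest)): balance=$101.00 total_interest=$1.00
After 5 (month_end (apply 1% monthly interest)): balance=$102.01 total_interest=$2.01
After 6 (deposit($1000)): balance=$1102.01 total_interest=$2.01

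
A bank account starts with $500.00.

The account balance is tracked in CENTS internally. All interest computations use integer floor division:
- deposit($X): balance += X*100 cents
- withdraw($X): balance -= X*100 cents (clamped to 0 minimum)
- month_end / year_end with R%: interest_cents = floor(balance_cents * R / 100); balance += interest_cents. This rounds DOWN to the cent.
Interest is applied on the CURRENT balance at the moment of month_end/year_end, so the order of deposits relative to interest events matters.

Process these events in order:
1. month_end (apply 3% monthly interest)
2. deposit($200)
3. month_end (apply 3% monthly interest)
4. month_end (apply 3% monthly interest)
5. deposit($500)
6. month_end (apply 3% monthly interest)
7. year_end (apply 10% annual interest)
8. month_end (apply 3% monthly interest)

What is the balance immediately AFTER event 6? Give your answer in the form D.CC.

Answer: 1296.29

Derivation:
After 1 (month_end (apply 3% monthly interest)): balance=$515.00 total_interest=$15.00
After 2 (deposit($200)): balance=$715.00 total_interest=$15.00
After 3 (month_end (apply 3% monthly interest)): balance=$736.45 total_interest=$36.45
After 4 (month_end (apply 3% monthly interest)): balance=$758.54 total_interest=$58.54
After 5 (deposit($500)): balance=$1258.54 total_interest=$58.54
After 6 (month_end (apply 3% monthly interest)): balance=$1296.29 total_interest=$96.29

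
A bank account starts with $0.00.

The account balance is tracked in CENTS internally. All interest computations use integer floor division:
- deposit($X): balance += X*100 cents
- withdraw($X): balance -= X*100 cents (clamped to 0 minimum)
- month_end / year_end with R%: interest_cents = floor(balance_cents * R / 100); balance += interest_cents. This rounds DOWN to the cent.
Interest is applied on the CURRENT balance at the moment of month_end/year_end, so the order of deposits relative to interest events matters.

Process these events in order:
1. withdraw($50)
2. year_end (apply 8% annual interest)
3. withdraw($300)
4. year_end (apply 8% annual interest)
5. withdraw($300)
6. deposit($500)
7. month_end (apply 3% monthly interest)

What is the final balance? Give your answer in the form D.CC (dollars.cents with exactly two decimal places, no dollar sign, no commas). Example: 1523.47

Answer: 515.00

Derivation:
After 1 (withdraw($50)): balance=$0.00 total_interest=$0.00
After 2 (year_end (apply 8% annual interest)): balance=$0.00 total_interest=$0.00
After 3 (withdraw($300)): balance=$0.00 total_interest=$0.00
After 4 (year_end (apply 8% annual interest)): balance=$0.00 total_interest=$0.00
After 5 (withdraw($300)): balance=$0.00 total_interest=$0.00
After 6 (deposit($500)): balance=$500.00 total_interest=$0.00
After 7 (month_end (apply 3% monthly interest)): balance=$515.00 total_interest=$15.00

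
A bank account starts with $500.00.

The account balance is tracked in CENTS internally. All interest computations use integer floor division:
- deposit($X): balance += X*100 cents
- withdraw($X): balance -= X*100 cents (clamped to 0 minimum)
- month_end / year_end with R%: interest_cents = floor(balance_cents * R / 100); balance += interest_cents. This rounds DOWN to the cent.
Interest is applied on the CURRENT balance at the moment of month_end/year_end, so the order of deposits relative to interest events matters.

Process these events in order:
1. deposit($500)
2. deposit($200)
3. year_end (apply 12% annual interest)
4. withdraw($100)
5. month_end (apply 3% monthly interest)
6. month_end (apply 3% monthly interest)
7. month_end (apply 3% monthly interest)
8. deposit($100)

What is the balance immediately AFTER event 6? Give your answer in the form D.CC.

After 1 (deposit($500)): balance=$1000.00 total_interest=$0.00
After 2 (deposit($200)): balance=$1200.00 total_interest=$0.00
After 3 (year_end (apply 12% annual interest)): balance=$1344.00 total_interest=$144.00
After 4 (withdraw($100)): balance=$1244.00 total_interest=$144.00
After 5 (month_end (apply 3% monthly interest)): balance=$1281.32 total_interest=$181.32
After 6 (month_end (apply 3% monthly interest)): balance=$1319.75 total_interest=$219.75

Answer: 1319.75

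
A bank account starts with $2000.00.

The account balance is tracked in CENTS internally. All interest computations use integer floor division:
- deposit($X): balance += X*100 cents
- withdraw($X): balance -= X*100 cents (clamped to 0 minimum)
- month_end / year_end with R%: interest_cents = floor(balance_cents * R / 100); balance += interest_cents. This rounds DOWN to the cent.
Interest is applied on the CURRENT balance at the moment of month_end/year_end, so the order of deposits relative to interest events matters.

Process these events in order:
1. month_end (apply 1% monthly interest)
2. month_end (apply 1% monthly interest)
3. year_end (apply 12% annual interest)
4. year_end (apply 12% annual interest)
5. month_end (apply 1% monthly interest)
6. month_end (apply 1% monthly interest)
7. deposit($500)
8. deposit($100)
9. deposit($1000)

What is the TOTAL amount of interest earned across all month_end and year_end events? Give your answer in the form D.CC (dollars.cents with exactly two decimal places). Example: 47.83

Answer: 610.65

Derivation:
After 1 (month_end (apply 1% monthly interest)): balance=$2020.00 total_interest=$20.00
After 2 (month_end (apply 1% monthly interest)): balance=$2040.20 total_interest=$40.20
After 3 (year_end (apply 12% annual interest)): balance=$2285.02 total_interest=$285.02
After 4 (year_end (apply 12% annual interest)): balance=$2559.22 total_interest=$559.22
After 5 (month_end (apply 1% monthly interest)): balance=$2584.81 total_interest=$584.81
After 6 (month_end (apply 1% monthly interest)): balance=$2610.65 total_interest=$610.65
After 7 (deposit($500)): balance=$3110.65 total_interest=$610.65
After 8 (deposit($100)): balance=$3210.65 total_interest=$610.65
After 9 (deposit($1000)): balance=$4210.65 total_interest=$610.65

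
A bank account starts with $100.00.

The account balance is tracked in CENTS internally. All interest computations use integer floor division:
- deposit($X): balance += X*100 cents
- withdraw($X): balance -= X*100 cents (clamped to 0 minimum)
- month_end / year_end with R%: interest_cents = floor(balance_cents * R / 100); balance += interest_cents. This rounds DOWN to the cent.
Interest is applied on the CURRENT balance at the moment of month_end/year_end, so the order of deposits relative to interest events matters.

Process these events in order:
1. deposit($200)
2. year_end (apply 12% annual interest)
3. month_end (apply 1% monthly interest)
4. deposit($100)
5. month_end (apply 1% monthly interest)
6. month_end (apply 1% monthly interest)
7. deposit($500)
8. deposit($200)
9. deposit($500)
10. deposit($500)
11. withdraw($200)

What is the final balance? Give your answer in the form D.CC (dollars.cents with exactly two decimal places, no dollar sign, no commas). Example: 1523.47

Answer: 1948.18

Derivation:
After 1 (deposit($200)): balance=$300.00 total_interest=$0.00
After 2 (year_end (apply 12% annual interest)): balance=$336.00 total_interest=$36.00
After 3 (month_end (apply 1% monthly interest)): balance=$339.36 total_interest=$39.36
After 4 (deposit($100)): balance=$439.36 total_interest=$39.36
After 5 (month_end (apply 1% monthly interest)): balance=$443.75 total_interest=$43.75
After 6 (month_end (apply 1% monthly interest)): balance=$448.18 total_interest=$48.18
After 7 (deposit($500)): balance=$948.18 total_interest=$48.18
After 8 (deposit($200)): balance=$1148.18 total_interest=$48.18
After 9 (deposit($500)): balance=$1648.18 total_interest=$48.18
After 10 (deposit($500)): balance=$2148.18 total_interest=$48.18
After 11 (withdraw($200)): balance=$1948.18 total_interest=$48.18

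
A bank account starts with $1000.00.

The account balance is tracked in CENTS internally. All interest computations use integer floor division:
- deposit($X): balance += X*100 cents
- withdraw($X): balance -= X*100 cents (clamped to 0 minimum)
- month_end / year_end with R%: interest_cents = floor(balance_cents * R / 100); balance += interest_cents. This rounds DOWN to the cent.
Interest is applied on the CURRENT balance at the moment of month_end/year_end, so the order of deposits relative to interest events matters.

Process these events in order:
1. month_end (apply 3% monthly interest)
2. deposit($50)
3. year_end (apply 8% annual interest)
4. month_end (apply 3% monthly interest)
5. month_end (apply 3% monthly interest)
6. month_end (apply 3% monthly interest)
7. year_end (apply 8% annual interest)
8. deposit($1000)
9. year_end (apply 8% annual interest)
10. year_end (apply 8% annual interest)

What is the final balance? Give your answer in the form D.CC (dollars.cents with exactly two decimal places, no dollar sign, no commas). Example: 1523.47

Answer: 2771.96

Derivation:
After 1 (month_end (apply 3% monthly interest)): balance=$1030.00 total_interest=$30.00
After 2 (deposit($50)): balance=$1080.00 total_interest=$30.00
After 3 (year_end (apply 8% annual interest)): balance=$1166.40 total_interest=$116.40
After 4 (month_end (apply 3% monthly interest)): balance=$1201.39 total_interest=$151.39
After 5 (month_end (apply 3% monthly interest)): balance=$1237.43 total_interest=$187.43
After 6 (month_end (apply 3% monthly interest)): balance=$1274.55 total_interest=$224.55
After 7 (year_end (apply 8% annual interest)): balance=$1376.51 total_interest=$326.51
After 8 (deposit($1000)): balance=$2376.51 total_interest=$326.51
After 9 (year_end (apply 8% annual interest)): balance=$2566.63 total_interest=$516.63
After 10 (year_end (apply 8% annual interest)): balance=$2771.96 total_interest=$721.96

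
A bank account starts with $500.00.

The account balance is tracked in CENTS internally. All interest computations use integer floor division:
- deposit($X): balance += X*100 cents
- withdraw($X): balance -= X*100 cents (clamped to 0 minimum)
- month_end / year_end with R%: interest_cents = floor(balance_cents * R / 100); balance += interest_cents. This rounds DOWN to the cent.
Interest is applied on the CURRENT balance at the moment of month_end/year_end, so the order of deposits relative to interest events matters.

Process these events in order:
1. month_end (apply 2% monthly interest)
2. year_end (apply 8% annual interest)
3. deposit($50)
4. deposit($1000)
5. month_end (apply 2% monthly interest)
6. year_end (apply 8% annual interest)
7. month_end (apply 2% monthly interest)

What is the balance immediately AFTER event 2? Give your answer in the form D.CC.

Answer: 550.80

Derivation:
After 1 (month_end (apply 2% monthly interest)): balance=$510.00 total_interest=$10.00
After 2 (year_end (apply 8% annual interest)): balance=$550.80 total_interest=$50.80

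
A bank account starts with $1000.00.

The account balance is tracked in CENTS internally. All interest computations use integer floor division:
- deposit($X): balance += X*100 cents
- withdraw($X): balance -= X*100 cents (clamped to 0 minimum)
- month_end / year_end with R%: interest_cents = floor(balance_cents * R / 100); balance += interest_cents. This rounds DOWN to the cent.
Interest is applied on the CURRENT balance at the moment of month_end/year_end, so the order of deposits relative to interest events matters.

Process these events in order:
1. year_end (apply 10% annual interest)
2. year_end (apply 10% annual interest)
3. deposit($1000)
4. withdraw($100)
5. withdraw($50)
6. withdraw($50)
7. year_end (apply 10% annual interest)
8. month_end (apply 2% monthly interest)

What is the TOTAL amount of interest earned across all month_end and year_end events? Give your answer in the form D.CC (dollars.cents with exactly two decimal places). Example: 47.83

After 1 (year_end (apply 10% annual interest)): balance=$1100.00 total_interest=$100.00
After 2 (year_end (apply 10% annual interest)): balance=$1210.00 total_interest=$210.00
After 3 (deposit($1000)): balance=$2210.00 total_interest=$210.00
After 4 (withdraw($100)): balance=$2110.00 total_interest=$210.00
After 5 (withdraw($50)): balance=$2060.00 total_interest=$210.00
After 6 (withdraw($50)): balance=$2010.00 total_interest=$210.00
After 7 (year_end (apply 10% annual interest)): balance=$2211.00 total_interest=$411.00
After 8 (month_end (apply 2% monthly interest)): balance=$2255.22 total_interest=$455.22

Answer: 455.22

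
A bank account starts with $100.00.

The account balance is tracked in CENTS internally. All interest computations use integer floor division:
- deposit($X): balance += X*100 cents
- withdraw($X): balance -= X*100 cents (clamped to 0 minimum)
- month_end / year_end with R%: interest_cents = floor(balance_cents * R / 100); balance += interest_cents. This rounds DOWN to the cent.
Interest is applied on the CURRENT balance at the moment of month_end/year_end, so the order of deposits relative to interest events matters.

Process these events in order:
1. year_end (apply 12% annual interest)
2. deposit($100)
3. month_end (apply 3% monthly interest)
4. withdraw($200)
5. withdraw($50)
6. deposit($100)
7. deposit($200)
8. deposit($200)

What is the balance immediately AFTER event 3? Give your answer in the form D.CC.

Answer: 218.36

Derivation:
After 1 (year_end (apply 12% annual interest)): balance=$112.00 total_interest=$12.00
After 2 (deposit($100)): balance=$212.00 total_interest=$12.00
After 3 (month_end (apply 3% monthly interest)): balance=$218.36 total_interest=$18.36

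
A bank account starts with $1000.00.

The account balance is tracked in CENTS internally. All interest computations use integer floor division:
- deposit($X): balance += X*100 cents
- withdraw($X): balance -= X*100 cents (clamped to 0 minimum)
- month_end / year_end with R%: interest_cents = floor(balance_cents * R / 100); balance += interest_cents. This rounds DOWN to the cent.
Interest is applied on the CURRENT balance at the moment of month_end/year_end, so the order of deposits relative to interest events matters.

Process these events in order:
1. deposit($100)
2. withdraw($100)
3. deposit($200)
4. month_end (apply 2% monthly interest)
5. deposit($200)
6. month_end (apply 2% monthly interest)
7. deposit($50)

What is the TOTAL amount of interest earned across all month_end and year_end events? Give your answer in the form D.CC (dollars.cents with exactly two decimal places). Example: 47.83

Answer: 52.48

Derivation:
After 1 (deposit($100)): balance=$1100.00 total_interest=$0.00
After 2 (withdraw($100)): balance=$1000.00 total_interest=$0.00
After 3 (deposit($200)): balance=$1200.00 total_interest=$0.00
After 4 (month_end (apply 2% monthly interest)): balance=$1224.00 total_interest=$24.00
After 5 (deposit($200)): balance=$1424.00 total_interest=$24.00
After 6 (month_end (apply 2% monthly interest)): balance=$1452.48 total_interest=$52.48
After 7 (deposit($50)): balance=$1502.48 total_interest=$52.48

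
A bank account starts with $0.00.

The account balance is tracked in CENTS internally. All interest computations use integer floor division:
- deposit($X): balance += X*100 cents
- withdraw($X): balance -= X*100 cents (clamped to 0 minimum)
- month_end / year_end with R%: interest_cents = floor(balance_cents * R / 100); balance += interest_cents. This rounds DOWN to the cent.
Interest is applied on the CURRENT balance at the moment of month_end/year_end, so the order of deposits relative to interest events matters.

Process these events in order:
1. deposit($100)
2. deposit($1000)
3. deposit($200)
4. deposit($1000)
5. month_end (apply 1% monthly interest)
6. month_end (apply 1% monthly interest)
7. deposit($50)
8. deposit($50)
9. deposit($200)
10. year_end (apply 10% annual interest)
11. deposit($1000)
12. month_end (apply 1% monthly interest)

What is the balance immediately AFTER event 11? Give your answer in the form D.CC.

Answer: 3910.85

Derivation:
After 1 (deposit($100)): balance=$100.00 total_interest=$0.00
After 2 (deposit($1000)): balance=$1100.00 total_interest=$0.00
After 3 (deposit($200)): balance=$1300.00 total_interest=$0.00
After 4 (deposit($1000)): balance=$2300.00 total_interest=$0.00
After 5 (month_end (apply 1% monthly interest)): balance=$2323.00 total_interest=$23.00
After 6 (month_end (apply 1% monthly interest)): balance=$2346.23 total_interest=$46.23
After 7 (deposit($50)): balance=$2396.23 total_interest=$46.23
After 8 (deposit($50)): balance=$2446.23 total_interest=$46.23
After 9 (deposit($200)): balance=$2646.23 total_interest=$46.23
After 10 (year_end (apply 10% annual interest)): balance=$2910.85 total_interest=$310.85
After 11 (deposit($1000)): balance=$3910.85 total_interest=$310.85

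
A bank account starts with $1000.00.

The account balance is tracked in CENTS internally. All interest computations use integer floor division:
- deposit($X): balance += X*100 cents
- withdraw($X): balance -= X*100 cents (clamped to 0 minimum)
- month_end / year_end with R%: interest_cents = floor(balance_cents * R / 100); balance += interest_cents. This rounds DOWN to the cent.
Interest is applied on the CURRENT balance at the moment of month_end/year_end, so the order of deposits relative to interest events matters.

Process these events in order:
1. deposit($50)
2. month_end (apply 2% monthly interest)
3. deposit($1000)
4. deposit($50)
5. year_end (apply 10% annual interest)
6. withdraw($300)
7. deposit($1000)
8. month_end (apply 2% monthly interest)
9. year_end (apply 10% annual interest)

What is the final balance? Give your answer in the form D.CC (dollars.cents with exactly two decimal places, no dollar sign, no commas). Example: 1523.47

After 1 (deposit($50)): balance=$1050.00 total_interest=$0.00
After 2 (month_end (apply 2% monthly interest)): balance=$1071.00 total_interest=$21.00
After 3 (deposit($1000)): balance=$2071.00 total_interest=$21.00
After 4 (deposit($50)): balance=$2121.00 total_interest=$21.00
After 5 (year_end (apply 10% annual interest)): balance=$2333.10 total_interest=$233.10
After 6 (withdraw($300)): balance=$2033.10 total_interest=$233.10
After 7 (deposit($1000)): balance=$3033.10 total_interest=$233.10
After 8 (month_end (apply 2% monthly interest)): balance=$3093.76 total_interest=$293.76
After 9 (year_end (apply 10% annual interest)): balance=$3403.13 total_interest=$603.13

Answer: 3403.13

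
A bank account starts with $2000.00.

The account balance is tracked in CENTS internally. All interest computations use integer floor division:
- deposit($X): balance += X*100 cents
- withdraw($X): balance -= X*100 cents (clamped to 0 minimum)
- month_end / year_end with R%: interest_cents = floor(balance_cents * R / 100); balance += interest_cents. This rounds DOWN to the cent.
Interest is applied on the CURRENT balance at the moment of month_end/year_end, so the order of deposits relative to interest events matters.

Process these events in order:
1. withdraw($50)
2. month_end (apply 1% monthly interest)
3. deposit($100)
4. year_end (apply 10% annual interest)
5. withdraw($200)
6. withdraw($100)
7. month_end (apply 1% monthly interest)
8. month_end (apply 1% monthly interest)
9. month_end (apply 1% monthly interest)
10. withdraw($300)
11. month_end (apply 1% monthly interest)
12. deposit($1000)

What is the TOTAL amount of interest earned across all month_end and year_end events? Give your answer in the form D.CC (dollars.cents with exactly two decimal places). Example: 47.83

Answer: 303.69

Derivation:
After 1 (withdraw($50)): balance=$1950.00 total_interest=$0.00
After 2 (month_end (apply 1% monthly interest)): balance=$1969.50 total_interest=$19.50
After 3 (deposit($100)): balance=$2069.50 total_interest=$19.50
After 4 (year_end (apply 10% annual interest)): balance=$2276.45 total_interest=$226.45
After 5 (withdraw($200)): balance=$2076.45 total_interest=$226.45
After 6 (withdraw($100)): balance=$1976.45 total_interest=$226.45
After 7 (month_end (apply 1% monthly interest)): balance=$1996.21 total_interest=$246.21
After 8 (month_end (apply 1% monthly interest)): balance=$2016.17 total_interest=$266.17
After 9 (month_end (apply 1% monthly interest)): balance=$2036.33 total_interest=$286.33
After 10 (withdraw($300)): balance=$1736.33 total_interest=$286.33
After 11 (month_end (apply 1% monthly interest)): balance=$1753.69 total_interest=$303.69
After 12 (deposit($1000)): balance=$2753.69 total_interest=$303.69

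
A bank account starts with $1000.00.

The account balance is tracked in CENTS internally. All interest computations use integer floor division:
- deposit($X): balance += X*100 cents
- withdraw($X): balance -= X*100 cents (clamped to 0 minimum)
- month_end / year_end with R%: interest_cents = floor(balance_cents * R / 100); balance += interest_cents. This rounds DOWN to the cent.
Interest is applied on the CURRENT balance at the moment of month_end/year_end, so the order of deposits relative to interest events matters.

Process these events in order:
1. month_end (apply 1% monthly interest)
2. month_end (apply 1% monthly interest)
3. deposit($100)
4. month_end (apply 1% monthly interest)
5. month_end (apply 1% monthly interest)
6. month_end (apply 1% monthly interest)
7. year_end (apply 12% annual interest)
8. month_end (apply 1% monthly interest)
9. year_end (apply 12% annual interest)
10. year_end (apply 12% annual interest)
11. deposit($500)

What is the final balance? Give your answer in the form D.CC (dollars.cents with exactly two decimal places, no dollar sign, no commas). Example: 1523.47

Answer: 2137.52

Derivation:
After 1 (month_end (apply 1% monthly interest)): balance=$1010.00 total_interest=$10.00
After 2 (month_end (apply 1% monthly interest)): balance=$1020.10 total_interest=$20.10
After 3 (deposit($100)): balance=$1120.10 total_interest=$20.10
After 4 (month_end (apply 1% monthly interest)): balance=$1131.30 total_interest=$31.30
After 5 (month_end (apply 1% monthly interest)): balance=$1142.61 total_interest=$42.61
After 6 (month_end (apply 1% monthly interest)): balance=$1154.03 total_interest=$54.03
After 7 (year_end (apply 12% annual interest)): balance=$1292.51 total_interest=$192.51
After 8 (month_end (apply 1% monthly interest)): balance=$1305.43 total_interest=$205.43
After 9 (year_end (apply 12% annual interest)): balance=$1462.08 total_interest=$362.08
After 10 (year_end (apply 12% annual interest)): balance=$1637.52 total_interest=$537.52
After 11 (deposit($500)): balance=$2137.52 total_interest=$537.52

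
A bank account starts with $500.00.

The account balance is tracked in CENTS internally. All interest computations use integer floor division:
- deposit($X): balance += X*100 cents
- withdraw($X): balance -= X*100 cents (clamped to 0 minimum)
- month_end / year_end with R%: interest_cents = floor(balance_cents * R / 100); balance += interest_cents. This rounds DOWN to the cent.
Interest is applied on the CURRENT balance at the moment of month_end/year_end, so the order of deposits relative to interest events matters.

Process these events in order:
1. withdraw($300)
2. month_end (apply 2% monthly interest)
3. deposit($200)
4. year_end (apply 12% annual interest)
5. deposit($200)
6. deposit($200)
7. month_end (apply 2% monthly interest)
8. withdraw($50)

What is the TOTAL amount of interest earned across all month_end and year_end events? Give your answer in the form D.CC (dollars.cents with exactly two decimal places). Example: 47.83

Answer: 69.52

Derivation:
After 1 (withdraw($300)): balance=$200.00 total_interest=$0.00
After 2 (month_end (apply 2% monthly interest)): balance=$204.00 total_interest=$4.00
After 3 (deposit($200)): balance=$404.00 total_interest=$4.00
After 4 (year_end (apply 12% annual interest)): balance=$452.48 total_interest=$52.48
After 5 (deposit($200)): balance=$652.48 total_interest=$52.48
After 6 (deposit($200)): balance=$852.48 total_interest=$52.48
After 7 (month_end (apply 2% monthly interest)): balance=$869.52 total_interest=$69.52
After 8 (withdraw($50)): balance=$819.52 total_interest=$69.52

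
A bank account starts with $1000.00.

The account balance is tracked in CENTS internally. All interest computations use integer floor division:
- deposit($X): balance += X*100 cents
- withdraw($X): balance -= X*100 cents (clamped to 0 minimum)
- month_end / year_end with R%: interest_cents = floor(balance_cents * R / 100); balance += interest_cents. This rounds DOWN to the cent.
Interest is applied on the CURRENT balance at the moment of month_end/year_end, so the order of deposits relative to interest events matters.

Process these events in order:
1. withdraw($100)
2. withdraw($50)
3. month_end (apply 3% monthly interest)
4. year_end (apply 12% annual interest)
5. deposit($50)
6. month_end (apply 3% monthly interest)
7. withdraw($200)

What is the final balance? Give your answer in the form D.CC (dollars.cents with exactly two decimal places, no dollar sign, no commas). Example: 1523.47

Answer: 861.47

Derivation:
After 1 (withdraw($100)): balance=$900.00 total_interest=$0.00
After 2 (withdraw($50)): balance=$850.00 total_interest=$0.00
After 3 (month_end (apply 3% monthly interest)): balance=$875.50 total_interest=$25.50
After 4 (year_end (apply 12% annual interest)): balance=$980.56 total_interest=$130.56
After 5 (deposit($50)): balance=$1030.56 total_interest=$130.56
After 6 (month_end (apply 3% monthly interest)): balance=$1061.47 total_interest=$161.47
After 7 (withdraw($200)): balance=$861.47 total_interest=$161.47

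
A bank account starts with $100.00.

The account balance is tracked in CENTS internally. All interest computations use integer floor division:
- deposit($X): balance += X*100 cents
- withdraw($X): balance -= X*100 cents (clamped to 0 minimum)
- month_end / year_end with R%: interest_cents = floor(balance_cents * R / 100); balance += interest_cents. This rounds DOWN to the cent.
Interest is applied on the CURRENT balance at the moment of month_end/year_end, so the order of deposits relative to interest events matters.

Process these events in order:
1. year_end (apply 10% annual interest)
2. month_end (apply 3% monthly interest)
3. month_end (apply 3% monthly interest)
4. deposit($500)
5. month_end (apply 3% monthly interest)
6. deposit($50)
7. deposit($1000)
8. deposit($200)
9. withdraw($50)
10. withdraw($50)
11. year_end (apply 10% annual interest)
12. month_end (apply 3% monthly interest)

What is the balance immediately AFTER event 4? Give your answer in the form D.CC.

Answer: 616.69

Derivation:
After 1 (year_end (apply 10% annual interest)): balance=$110.00 total_interest=$10.00
After 2 (month_end (apply 3% monthly interest)): balance=$113.30 total_interest=$13.30
After 3 (month_end (apply 3% monthly interest)): balance=$116.69 total_interest=$16.69
After 4 (deposit($500)): balance=$616.69 total_interest=$16.69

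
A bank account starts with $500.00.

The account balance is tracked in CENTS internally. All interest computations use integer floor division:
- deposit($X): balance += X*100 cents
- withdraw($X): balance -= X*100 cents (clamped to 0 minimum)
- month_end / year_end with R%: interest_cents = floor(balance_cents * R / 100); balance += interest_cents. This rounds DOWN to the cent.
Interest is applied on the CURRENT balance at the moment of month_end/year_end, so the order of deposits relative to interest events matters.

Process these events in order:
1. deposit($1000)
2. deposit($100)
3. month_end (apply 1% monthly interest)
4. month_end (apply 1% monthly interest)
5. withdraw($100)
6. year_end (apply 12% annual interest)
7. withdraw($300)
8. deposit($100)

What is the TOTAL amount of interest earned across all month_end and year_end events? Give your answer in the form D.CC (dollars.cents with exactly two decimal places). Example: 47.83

After 1 (deposit($1000)): balance=$1500.00 total_interest=$0.00
After 2 (deposit($100)): balance=$1600.00 total_interest=$0.00
After 3 (month_end (apply 1% monthly interest)): balance=$1616.00 total_interest=$16.00
After 4 (month_end (apply 1% monthly interest)): balance=$1632.16 total_interest=$32.16
After 5 (withdraw($100)): balance=$1532.16 total_interest=$32.16
After 6 (year_end (apply 12% annual interest)): balance=$1716.01 total_interest=$216.01
After 7 (withdraw($300)): balance=$1416.01 total_interest=$216.01
After 8 (deposit($100)): balance=$1516.01 total_interest=$216.01

Answer: 216.01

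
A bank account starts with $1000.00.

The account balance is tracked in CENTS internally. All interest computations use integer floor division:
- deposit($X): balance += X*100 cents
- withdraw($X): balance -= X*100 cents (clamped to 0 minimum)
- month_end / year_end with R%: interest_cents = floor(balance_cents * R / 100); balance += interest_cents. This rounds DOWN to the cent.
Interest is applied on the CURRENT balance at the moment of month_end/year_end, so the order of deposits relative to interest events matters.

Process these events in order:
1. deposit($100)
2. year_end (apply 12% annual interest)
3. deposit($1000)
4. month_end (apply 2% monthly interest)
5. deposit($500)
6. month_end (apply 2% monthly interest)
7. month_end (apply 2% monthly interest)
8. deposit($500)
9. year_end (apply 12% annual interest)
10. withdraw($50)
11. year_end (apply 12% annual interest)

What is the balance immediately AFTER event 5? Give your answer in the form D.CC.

Answer: 2776.64

Derivation:
After 1 (deposit($100)): balance=$1100.00 total_interest=$0.00
After 2 (year_end (apply 12% annual interest)): balance=$1232.00 total_interest=$132.00
After 3 (deposit($1000)): balance=$2232.00 total_interest=$132.00
After 4 (month_end (apply 2% monthly interest)): balance=$2276.64 total_interest=$176.64
After 5 (deposit($500)): balance=$2776.64 total_interest=$176.64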